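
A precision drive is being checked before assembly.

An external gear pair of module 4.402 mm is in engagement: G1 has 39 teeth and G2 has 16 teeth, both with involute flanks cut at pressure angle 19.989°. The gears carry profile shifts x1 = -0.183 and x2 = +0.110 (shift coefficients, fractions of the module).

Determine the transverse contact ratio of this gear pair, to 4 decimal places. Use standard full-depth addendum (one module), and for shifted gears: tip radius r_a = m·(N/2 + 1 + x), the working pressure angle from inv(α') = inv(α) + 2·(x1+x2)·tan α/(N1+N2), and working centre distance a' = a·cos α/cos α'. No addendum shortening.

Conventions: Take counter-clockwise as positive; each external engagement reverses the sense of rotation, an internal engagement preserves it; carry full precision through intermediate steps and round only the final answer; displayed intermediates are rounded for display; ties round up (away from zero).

1.6039

topology: single-mesh involute geometry — m = 4.402, 39T/16T pair
base radii: r_b1 = 80.667910, r_b2 = 33.094527
tip radii: r_a1 = 89.435434, r_a2 = 40.102220
inv(α') = inv(19.989°) + 2·(-0.183+0.110)·tan α/(39+16) = 0.01391337  ⇒  α' = 19.56102°
a' = a·cos α / cos α' = 121.0550·cos 19.989°/cos 19.56102° = 120.730332
action lengths: √(r_a1²−r_b1²) = 38.618456, √(r_a2²−r_b2²) = 22.648186
base pitch p_b = π·m·cos α = 12.996190
CR = (38.618456 + 22.648186 − 120.730332·sin 19.56102°)/12.996190 = 1.603920
contact ratio ≈ 1.6039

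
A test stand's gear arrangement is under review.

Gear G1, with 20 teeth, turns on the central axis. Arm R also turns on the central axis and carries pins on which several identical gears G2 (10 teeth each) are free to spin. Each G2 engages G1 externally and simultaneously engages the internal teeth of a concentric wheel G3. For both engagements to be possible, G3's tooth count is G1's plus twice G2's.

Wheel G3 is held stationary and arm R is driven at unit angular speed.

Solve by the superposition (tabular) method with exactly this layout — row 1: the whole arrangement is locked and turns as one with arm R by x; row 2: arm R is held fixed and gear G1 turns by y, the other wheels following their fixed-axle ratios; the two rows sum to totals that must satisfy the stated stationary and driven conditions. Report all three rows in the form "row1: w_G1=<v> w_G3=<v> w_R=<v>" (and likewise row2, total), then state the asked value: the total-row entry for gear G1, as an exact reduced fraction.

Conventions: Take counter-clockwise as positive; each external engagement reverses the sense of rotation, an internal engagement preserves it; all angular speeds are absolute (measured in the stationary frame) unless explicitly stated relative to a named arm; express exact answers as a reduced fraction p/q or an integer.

recognized (axles ride arm R): planetary set, 20/10/40 teeth
row 1 — lock + rotate with arm: ω_sun = ω_ring = ω_arm = x
row 2 (arm held, sun turns y): ω_ring = −(20/40)·y, ω_arm = 0
boundary: total ω_ring = x − (20/40)·y = 0 and total ω_arm = x = 1  ⇒  y = 2, x = 1
row 2 ring = −(20/40)·2 = -1
totals (row 1 + row 2): sun 1 + 2 = 3, ring 1 + (-1) = 0, arm 1 + 0 = 1
asked cell (total, sun) = 3

row1: w_G1=1 w_G3=1 w_R=1
row2: w_G1=2 w_G3=-1 w_R=0
total: w_G1=3 w_G3=0 w_R=1
asked value: 3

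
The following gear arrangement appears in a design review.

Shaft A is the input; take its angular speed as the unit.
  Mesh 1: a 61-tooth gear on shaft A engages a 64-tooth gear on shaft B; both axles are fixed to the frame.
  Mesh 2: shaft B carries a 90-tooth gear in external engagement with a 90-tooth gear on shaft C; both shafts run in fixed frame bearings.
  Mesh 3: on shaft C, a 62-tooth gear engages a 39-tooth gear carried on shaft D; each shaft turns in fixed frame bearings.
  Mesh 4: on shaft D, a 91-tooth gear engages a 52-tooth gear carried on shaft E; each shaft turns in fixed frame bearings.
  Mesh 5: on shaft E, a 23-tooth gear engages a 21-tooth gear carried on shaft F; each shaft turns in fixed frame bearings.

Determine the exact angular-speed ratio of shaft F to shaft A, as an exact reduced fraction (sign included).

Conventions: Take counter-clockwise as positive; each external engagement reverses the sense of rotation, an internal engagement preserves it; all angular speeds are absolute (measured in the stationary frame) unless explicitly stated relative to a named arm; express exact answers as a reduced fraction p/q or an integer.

-43493/14976

class = fixed-axis compound train [5 meshes; 5 ratios multiply, 5 sense flips]
mesh 1 [61T→64T]: running ratio 61/64, sense −
mesh 2 [90T→90T]: running ratio 61/64, sense +
mesh 3 [62T→39T]: running ratio 1891/1248, sense −
mesh 4 [91T→52T]: running ratio 13237/4992, sense +
mesh 5 [23T→21T]: running ratio 43493/14976, sense −
ω_out/ω_in = -43493/14976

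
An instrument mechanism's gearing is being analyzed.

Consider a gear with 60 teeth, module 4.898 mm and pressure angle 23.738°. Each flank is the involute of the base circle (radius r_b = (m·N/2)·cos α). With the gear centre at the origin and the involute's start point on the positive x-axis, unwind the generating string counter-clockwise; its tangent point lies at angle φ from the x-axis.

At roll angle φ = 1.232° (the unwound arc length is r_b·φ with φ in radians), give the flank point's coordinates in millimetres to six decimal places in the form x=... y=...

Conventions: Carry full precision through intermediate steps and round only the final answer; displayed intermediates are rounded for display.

x=134.539352 y=0.000446

single-mesh involute tooth geometry (60T wheel at module 4.898)
pitch radius r_p = m·N/2 = 4.898·60/2 = 146.940000
base radius r_b = r_p·cos α = 146.940000·cos 23.738° = 134.508260
roll angle φ = 1.232° = 0.02150246 rad
x = r_b·(cos φ + φ·sin φ) = 134.539352
y = r_b·(sin φ − φ·cos φ) = 0.000446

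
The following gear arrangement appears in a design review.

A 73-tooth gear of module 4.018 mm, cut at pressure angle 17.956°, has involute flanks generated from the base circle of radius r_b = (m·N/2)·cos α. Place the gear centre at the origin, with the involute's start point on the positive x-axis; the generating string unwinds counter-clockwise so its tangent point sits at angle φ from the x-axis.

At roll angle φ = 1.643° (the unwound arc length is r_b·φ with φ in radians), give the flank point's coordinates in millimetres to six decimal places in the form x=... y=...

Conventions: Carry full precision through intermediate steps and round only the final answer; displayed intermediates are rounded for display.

x=139.571207 y=0.001096

single-mesh involute tooth geometry (73T wheel at module 4.018)
pitch radius r_p = m·N/2 = 4.018·73/2 = 146.657000
base radius r_b = r_p·cos α = 146.657000·cos 17.956° = 139.513857
roll angle φ = 1.643° = 0.02867576 rad
x = r_b·(cos φ + φ·sin φ) = 139.571207
y = r_b·(sin φ − φ·cos φ) = 0.001096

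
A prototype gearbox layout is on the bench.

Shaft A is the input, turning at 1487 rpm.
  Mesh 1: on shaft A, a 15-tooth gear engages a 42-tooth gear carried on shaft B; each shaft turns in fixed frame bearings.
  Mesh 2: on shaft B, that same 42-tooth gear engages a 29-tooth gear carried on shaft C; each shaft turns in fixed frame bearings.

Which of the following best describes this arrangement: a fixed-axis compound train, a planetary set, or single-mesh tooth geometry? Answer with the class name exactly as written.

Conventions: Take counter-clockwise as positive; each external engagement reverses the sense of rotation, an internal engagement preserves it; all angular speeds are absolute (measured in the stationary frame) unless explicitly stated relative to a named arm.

fixed-axis compound train

topology: fixed-axis compound train — 2 meshes, A→C
classification: fixed-axis compound train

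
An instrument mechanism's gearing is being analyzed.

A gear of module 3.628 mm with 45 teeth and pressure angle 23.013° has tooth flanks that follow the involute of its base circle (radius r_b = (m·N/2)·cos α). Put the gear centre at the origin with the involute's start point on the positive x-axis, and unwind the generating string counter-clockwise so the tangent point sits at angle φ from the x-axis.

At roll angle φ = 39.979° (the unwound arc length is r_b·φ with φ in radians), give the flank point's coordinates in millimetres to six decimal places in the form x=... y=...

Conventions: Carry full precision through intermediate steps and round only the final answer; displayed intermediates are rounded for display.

recognized (one wheel, involute flank): single-mesh tooth geometry, m = 3.628, N = 45
pitch radius r_p = m·N/2 = 3.628·45/2 = 81.630000
base radius r_b = r_p·cos α = 81.630000·cos 23.013° = 75.133572
roll angle φ = 39.979° = 0.69776518 rad
x = r_b·(cos φ + φ·sin φ) = 91.257151
y = r_b·(sin φ − φ·cos φ) = 8.101150

x=91.257151 y=8.101150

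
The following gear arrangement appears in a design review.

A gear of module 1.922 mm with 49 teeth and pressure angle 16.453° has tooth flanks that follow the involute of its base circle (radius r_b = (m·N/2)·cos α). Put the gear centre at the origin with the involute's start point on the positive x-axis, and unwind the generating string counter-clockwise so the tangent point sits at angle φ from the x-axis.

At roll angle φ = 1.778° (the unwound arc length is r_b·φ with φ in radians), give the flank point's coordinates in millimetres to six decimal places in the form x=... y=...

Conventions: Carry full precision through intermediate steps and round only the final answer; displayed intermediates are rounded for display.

x=45.182557 y=0.000450

single-mesh involute tooth geometry (49T wheel at module 1.922)
pitch radius r_p = m·N/2 = 1.922·49/2 = 47.089000
base radius r_b = r_p·cos α = 47.089000·cos 16.453° = 45.160818
roll angle φ = 1.778° = 0.03103195 rad
x = r_b·(cos φ + φ·sin φ) = 45.182557
y = r_b·(sin φ − φ·cos φ) = 0.000450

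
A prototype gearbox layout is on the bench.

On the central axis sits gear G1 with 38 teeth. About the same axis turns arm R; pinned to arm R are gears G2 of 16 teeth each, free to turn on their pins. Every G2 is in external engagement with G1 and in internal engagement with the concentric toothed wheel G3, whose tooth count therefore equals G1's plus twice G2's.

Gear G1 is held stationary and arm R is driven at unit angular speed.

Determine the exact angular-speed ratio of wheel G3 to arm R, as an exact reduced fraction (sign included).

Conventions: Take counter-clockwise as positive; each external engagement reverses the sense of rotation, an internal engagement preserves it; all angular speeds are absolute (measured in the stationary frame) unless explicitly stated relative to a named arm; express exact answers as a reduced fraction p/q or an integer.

recognized (axles ride arm R): planetary set, 38/16/70 teeth
ring teeth: 38 + 2·16 = 70
38(ω_sun−ω_arm) = −70(ω_ring−ω_arm),  ω_sun = 0, ω_arm = 1
ω_ring = 1 − (38/70)(0−1) = 54/35
ω_out/ω_in = 54/35

54/35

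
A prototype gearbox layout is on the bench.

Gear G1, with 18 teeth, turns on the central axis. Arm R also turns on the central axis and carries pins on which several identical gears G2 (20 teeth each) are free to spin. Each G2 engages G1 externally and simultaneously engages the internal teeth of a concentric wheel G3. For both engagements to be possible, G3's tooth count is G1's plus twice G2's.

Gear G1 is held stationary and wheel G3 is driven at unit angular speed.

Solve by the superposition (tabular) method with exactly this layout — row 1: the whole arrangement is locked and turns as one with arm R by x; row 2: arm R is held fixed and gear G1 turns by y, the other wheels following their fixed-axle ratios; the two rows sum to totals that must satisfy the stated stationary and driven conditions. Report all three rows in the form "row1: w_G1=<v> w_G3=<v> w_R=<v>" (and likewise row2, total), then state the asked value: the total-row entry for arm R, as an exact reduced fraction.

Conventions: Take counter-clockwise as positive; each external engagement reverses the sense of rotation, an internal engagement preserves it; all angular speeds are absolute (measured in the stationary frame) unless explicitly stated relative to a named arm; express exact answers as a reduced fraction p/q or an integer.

recognized (axles ride arm R): planetary set, 18/20/58 teeth
row 1: whole set turns with the arm by x
superposition row 2 [arm held]: sun y, ring −(18/58)·y, arm 0
boundary: total ω_sun = x + y = 0 and total ω_ring = x − (18/58)·y = 1  ⇒  y = -29/38, x = 29/38
row 2 ring = −(18/58)·(-29/38) = 9/38
totals (row 1 + row 2): sun 29/38 + (-29/38) = 0, ring 29/38 + 9/38 = 1, arm 29/38 + 0 = 29/38
asked cell (total, arm) = 29/38

row1: w_G1=29/38 w_G3=29/38 w_R=29/38
row2: w_G1=-29/38 w_G3=9/38 w_R=0
total: w_G1=0 w_G3=1 w_R=29/38
asked value: 29/38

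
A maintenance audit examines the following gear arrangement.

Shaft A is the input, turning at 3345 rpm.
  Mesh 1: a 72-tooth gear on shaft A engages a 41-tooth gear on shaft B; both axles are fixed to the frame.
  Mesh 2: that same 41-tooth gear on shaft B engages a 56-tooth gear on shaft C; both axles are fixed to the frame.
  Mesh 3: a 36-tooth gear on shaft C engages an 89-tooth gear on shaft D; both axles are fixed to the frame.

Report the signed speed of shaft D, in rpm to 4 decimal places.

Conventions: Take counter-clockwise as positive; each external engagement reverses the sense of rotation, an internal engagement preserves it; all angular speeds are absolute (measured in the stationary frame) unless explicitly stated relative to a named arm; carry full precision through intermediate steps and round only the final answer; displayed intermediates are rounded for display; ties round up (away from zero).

class = fixed-axis compound train [3 meshes; 3 ratios multiply, 3 sense flips]
mesh 1 [72T→41T]: ω = 3345.0000×72/41 = 5874.1463 rpm, sense flips to −
mesh 2 [41T→56T]: ω = 5874.1463×41/56 = 4300.7143 rpm, sense flips to +
mesh 3 [36T→89T]: ω = 4300.7143×36/89 = 1739.6148 rpm, sense flips to −
signed output speed = -1739.6148 rpm

-1739.6148 rpm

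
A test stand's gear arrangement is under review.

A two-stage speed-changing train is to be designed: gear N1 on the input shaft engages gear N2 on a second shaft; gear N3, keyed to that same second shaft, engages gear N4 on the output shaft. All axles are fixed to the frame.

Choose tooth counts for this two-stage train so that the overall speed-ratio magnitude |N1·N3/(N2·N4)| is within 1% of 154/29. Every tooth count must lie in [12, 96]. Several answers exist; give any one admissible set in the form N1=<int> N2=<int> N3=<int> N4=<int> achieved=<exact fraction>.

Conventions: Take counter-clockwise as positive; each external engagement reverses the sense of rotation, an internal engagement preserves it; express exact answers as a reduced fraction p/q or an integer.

class = fixed-axis compound train [2-stage, 154/29 wanted]
target = 154/29 in lowest terms: an exact hit needs N1·N3 = k·154 and N2·N4 = k·29 for one integer k, every count in [12, 96]; additionally prefer no 1:1 stage (N1 ≠ N2, N3 ≠ N4)
k = 1…11: no 1:1-free in-range split of k·154 and k·29 into factor pairs; take k = 12
k = 12: N1·N3 = 1848 = 21·88, N2·N4 = 348 = 12·29
achieved = 21·88/(12·29) = 154/29; |achieved − target| = 0 ≤ 77/1450 ✓

N1=21 N2=12 N3=88 N4=29 achieved=154/29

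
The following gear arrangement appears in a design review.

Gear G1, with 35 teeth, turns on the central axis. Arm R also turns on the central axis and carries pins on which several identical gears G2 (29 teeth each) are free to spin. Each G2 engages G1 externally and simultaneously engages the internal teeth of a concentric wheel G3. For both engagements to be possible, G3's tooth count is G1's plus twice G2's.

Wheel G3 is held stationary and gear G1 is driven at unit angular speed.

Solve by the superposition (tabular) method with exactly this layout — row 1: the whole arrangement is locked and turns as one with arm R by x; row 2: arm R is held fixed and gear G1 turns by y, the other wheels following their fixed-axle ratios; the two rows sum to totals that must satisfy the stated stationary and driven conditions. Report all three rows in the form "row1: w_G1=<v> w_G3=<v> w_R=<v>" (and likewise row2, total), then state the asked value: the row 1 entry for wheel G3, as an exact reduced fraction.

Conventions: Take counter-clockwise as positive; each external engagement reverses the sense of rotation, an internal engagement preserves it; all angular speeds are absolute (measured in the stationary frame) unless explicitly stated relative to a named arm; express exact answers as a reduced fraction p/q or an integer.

class = planetary set [G3 = 35+2·29 = 93; Willis about the carrier]
row 1 — lock + rotate with arm: ω_sun = ω_ring = ω_arm = x
row 2 — arm fixed, fixed-axis ratios: sun y, ring −(35/93)·y, arm 0
boundary: total ω_ring = x − (35/93)·y = 0 and total ω_sun = x + y = 1  ⇒  y = 93/128, x = 35/128
row 2 ring = −(35/93)·93/128 = -35/128
totals (row 1 + row 2): sun 35/128 + 93/128 = 1, ring 35/128 + (-35/128) = 0, arm 35/128 + 0 = 35/128
asked cell (row1, ring) = 35/128

row1: w_G1=35/128 w_G3=35/128 w_R=35/128
row2: w_G1=93/128 w_G3=-35/128 w_R=0
total: w_G1=1 w_G3=0 w_R=35/128
asked value: 35/128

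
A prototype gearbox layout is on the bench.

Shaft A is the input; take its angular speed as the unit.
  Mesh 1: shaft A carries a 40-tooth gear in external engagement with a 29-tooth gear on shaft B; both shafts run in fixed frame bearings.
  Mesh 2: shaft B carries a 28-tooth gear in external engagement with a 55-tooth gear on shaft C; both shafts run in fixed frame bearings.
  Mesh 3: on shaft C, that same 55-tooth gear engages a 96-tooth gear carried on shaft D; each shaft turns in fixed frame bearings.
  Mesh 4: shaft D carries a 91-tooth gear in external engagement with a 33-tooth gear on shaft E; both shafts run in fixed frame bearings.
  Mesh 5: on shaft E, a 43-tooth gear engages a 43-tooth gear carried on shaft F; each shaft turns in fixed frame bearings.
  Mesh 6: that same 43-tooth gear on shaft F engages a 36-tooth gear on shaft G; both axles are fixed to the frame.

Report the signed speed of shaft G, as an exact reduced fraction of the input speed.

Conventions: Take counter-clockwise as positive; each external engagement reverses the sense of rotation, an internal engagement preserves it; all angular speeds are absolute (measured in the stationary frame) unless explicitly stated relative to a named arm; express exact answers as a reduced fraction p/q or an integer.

6-mesh fixed-axis compound train (all bearings frame-fixed)
mesh 1 [40T→29T]: |ω|/ω_in = 1×40/29 = 40/29, sense flips to −
mesh 2 [28T→55T]: |ω|/ω_in = (40/29)×28/55 = 224/319, sense flips to +
mesh 3 [55T→96T]: |ω|/ω_in = (224/319)×55/96 = 35/87, sense flips to −
mesh 4 [91T→33T]: |ω|/ω_in = (35/87)×91/33 = 3185/2871, sense flips to +
mesh 5 [43T→43T]: |ω|/ω_in = (3185/2871)×43/43 = 3185/2871, sense flips to −
mesh 6 [43T→36T]: |ω|/ω_in = (3185/2871)×43/36 = 136955/103356, sense flips to +
signed output speed (× input speed) = 136955/103356

136955/103356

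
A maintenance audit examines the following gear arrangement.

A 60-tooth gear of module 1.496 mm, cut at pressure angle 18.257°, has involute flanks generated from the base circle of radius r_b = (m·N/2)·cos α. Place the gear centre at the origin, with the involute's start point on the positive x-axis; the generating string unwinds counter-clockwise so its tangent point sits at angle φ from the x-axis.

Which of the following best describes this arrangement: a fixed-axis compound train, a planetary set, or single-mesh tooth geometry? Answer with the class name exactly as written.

recognized (one wheel, involute flank): single-mesh tooth geometry, m = 1.496, N = 60
classification: single-mesh tooth geometry

single-mesh tooth geometry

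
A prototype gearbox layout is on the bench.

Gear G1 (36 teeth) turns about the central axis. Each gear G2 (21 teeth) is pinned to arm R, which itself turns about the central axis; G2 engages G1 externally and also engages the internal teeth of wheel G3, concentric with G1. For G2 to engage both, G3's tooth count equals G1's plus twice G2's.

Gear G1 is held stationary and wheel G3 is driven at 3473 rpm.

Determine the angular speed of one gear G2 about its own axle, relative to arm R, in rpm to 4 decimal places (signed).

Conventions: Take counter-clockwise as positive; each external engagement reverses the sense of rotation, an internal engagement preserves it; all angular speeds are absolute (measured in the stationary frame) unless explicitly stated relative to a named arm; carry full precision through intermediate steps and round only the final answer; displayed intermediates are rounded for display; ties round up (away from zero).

class = planetary set [G3 = 36+2·21 = 78; Willis about the carrier]
normalise by the input: solve with ω_ring = 1, then scale by 3473 rpm
ring teeth: 36 + 2·21 = 78
36(ω_sun−ω_arm) = −78(ω_ring−ω_arm),  ω_sun = 0, ω_ring = 1
36(0−ω_arm) = −78(1−ω_arm)  ⇒  114·ω_arm = 78  ⇒  ω_arm = 13/19
sun–planet mesh: 36·(0−13/19) = −21·(ω_p−ω_arm)  ⇒  ω_p−ω_arm = 156/133
scale: ω_p−ω_arm = 156/133 × 3473 rpm = +4073.5940 rpm

+4073.5940 rpm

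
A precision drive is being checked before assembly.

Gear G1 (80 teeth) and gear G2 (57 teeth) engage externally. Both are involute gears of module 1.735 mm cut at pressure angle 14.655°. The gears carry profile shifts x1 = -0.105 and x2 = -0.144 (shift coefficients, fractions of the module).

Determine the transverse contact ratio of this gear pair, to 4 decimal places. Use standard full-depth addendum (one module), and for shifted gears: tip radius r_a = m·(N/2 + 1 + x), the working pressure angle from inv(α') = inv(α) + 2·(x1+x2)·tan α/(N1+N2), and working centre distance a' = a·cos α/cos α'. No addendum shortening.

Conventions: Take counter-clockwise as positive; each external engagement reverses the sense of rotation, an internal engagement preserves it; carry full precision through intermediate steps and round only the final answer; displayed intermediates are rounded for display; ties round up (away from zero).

2.3060

recognized (one external pair, fixed centres): single-mesh tooth geometry, m = 1.735, N1 = 80, N2 = 57
base radii: r_b1 = 67.142193, r_b2 = 47.838812
tip radii: r_a1 = 70.952825, r_a2 = 50.932660
inv(α') = inv(14.655°) + 2·(-0.105-0.144)·tan α/(80+57) = 0.00477722  ⇒  α' = 13.80864°
a' = a·cos α / cos α' = 118.8475·cos 14.655°/cos 13.80864° = 118.403054
action lengths: √(r_a1²−r_b1²) = 22.939689, √(r_a2²−r_b2²) = 17.480958
base pitch p_b = π·m·cos α = 5.273335
CR = (22.939689 + 17.480958 − 118.403054·sin 13.80864°)/5.273335 = 2.305983
contact ratio ≈ 2.3060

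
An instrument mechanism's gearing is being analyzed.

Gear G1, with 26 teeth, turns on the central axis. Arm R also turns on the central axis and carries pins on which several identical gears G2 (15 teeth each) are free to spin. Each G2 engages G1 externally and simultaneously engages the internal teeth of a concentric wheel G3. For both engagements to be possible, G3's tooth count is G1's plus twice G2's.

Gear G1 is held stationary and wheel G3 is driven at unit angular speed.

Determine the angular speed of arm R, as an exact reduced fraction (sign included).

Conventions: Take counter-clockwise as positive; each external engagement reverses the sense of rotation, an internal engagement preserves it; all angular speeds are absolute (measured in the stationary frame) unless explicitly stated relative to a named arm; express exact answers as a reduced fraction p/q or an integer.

topology: planetary set — G1 26T / G2 15T / G3 56T, arm = carrier (Willis)
ring teeth: 26 + 2·15 = 56
26(ω_sun−ω_arm) = −56(ω_ring−ω_arm),  ω_sun = 0, ω_ring = 1
26(0−ω_arm) = −56(1−ω_arm)  ⇒  82·ω_arm = 56  ⇒  ω_arm = 28/41
exact speed ratio = 28/41

28/41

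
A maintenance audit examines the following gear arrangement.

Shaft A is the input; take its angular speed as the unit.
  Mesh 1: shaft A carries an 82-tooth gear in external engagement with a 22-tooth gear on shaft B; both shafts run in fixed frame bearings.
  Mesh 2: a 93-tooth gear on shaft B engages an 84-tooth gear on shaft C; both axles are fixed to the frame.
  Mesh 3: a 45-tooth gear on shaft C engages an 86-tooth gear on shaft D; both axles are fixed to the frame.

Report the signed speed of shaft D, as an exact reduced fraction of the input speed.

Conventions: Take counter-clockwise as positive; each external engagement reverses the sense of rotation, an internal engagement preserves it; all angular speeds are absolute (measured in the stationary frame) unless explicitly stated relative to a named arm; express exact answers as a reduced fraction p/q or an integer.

-57195/26488

3-mesh fixed-axis compound train (all bearings frame-fixed)
mesh 1 [82T→22T]: |ω|/ω_in = 1×82/22 = 41/11, sense flips to −
mesh 2 [93T→84T]: |ω|/ω_in = (41/11)×93/84 = 1271/308, sense flips to +
mesh 3 [45T→86T]: |ω|/ω_in = (1271/308)×45/86 = 57195/26488, sense flips to −
signed output speed (× input speed) = -57195/26488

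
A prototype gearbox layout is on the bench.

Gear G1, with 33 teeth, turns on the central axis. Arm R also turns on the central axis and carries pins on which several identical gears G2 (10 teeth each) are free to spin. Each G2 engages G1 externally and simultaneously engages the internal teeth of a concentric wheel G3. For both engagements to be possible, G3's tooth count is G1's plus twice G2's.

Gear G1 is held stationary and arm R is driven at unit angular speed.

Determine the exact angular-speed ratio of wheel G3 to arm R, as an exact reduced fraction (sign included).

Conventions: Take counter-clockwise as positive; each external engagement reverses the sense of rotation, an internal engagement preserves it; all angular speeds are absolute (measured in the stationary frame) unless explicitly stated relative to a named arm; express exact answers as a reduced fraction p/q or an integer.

recognized (axles ride arm R): planetary set, 33/10/53 teeth
ring teeth: 33 + 2·10 = 53
33(ω_sun−ω_arm) = −53(ω_ring−ω_arm),  ω_sun = 0, ω_arm = 1
ω_ring = 1 − (33/53)(0−1) = 86/53
ω_out/ω_in = 86/53

86/53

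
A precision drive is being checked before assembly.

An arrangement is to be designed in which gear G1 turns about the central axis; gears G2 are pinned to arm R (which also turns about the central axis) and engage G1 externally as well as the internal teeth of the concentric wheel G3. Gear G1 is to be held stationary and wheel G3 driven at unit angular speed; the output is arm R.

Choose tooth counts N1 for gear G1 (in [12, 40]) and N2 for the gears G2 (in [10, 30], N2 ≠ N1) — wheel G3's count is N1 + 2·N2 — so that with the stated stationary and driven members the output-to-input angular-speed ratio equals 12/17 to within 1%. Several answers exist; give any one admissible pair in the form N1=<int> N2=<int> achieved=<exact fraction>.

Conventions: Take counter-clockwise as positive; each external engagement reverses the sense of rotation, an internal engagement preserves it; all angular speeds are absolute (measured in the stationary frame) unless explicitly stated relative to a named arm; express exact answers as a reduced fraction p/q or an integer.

N1=20 N2=14 achieved=12/17

class = planetary set [ratio 12/17 wanted; Willis about the carrier]
Willis with ω_sun = 0: ω_arm/ω_ring = N3/(N1+N3); set equal to 12/17  ⇒  N3/N1 = (12/17)/(1 − 12/17) = 12/5
N3 = N1 + 2·N2  ⇒  N2/N1 = (N3/N1 − 1)/2 = (12/5 − 1)/2 = 7/10
smallest multiple with N1 ≥ 12 and N2 ≥ 10: k = 2  ⇒  N1 = 2·10 = 20, N2 = 2·7 = 14 (N1 ≤ 40, N2 ≤ 30, N2 ≠ N1 ✓), N3 = 20 + 2·14 = 48
check: N3/(N1+N3) with N1 = 20, N3 = 48 gives 12/17; |achieved − target| = 0 ≤ 3/425 ✓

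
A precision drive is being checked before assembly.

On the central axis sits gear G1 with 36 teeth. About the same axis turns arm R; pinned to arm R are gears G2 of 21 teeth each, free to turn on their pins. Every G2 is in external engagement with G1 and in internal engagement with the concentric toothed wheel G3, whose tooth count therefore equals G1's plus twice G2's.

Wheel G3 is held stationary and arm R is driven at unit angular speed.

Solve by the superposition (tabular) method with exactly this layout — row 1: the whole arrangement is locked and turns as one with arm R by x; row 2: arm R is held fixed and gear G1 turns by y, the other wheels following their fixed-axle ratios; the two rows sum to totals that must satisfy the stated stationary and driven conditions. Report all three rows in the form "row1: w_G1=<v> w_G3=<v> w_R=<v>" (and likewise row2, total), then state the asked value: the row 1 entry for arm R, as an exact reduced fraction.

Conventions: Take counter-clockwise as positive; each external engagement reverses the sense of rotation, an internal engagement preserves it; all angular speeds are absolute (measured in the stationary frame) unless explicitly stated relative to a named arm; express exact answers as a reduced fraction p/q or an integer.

planetary set (36T centre, 21T on arm, 78T internal) — Willis relation
row 1: whole set turns with the arm by x
row 2 — arm fixed, fixed-axis ratios: sun y, ring −(36/78)·y, arm 0
boundary: total ω_ring = x − (36/78)·y = 0 and total ω_arm = x = 1  ⇒  y = 13/6, x = 1
row 2 ring = −(36/78)·13/6 = -1
totals (row 1 + row 2): sun 1 + 13/6 = 19/6, ring 1 + (-1) = 0, arm 1 + 0 = 1
asked cell (row1, arm) = 1

row1: w_G1=1 w_G3=1 w_R=1
row2: w_G1=13/6 w_G3=-1 w_R=0
total: w_G1=19/6 w_G3=0 w_R=1
asked value: 1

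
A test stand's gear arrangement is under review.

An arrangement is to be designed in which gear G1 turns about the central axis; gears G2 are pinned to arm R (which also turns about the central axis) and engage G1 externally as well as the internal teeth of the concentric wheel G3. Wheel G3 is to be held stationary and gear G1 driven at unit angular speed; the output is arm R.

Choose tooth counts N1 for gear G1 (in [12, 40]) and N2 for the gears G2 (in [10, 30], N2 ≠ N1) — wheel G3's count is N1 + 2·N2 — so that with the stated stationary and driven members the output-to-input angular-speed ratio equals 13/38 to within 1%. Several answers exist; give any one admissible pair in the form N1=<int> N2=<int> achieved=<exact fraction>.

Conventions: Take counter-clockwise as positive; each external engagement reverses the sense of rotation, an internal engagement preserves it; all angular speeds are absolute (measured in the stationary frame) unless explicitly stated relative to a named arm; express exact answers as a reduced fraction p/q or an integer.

N1=26 N2=12 achieved=13/38

planetary set to be sized for 13/38 (Willis relation)
Willis with ω_ring = 0: ω_arm/ω_sun = N1/(N1+N3); set equal to 13/38  ⇒  N3/N1 = 1/(13/38) − 1 = 25/13
N3 = N1 + 2·N2  ⇒  N2/N1 = (N3/N1 − 1)/2 = (25/13 − 1)/2 = 6/13
smallest multiple with N1 ≥ 12 and N2 ≥ 10: k = 2  ⇒  N1 = 2·13 = 26, N2 = 2·6 = 12 (N1 ≤ 40, N2 ≤ 30, N2 ≠ N1 ✓), N3 = 26 + 2·12 = 50
check: N1/(N1+N3) with N1 = 26, N3 = 50 gives 13/38; |achieved − target| = 0 ≤ 13/3800 ✓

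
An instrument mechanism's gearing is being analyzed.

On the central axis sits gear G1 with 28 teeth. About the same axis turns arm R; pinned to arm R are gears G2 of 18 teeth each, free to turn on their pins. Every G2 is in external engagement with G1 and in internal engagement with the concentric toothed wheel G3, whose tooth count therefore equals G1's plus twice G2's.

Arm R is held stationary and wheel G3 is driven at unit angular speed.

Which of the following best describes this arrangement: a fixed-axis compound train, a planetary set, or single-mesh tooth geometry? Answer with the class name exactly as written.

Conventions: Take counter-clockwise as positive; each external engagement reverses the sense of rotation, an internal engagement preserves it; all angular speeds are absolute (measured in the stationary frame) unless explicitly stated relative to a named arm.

class = planetary set [G3 = 28+2·18 = 64; Willis about the carrier]
classification: planetary set

planetary set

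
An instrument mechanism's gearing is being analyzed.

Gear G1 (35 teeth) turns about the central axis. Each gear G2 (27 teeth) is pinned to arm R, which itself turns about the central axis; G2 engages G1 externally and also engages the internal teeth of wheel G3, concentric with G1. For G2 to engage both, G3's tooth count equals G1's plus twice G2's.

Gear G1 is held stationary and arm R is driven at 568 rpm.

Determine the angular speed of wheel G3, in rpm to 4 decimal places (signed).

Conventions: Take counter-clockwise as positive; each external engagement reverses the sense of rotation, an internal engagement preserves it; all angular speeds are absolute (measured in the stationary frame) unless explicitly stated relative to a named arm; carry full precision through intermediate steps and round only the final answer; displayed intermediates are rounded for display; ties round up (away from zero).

+791.3708 rpm

recognized (axles ride arm R): planetary set, 35/27/89 teeth
normalise by the input: solve with ω_arm = 1, then scale by 568 rpm
ring teeth: 35 + 2·27 = 89
35(ω_sun−ω_arm) = −89(ω_ring−ω_arm),  ω_sun = 0, ω_arm = 1
ω_ring = 1 − (35/89)(0−1) = 124/89
scale: ω_ring = 124/89 × 568 rpm = +791.3708 rpm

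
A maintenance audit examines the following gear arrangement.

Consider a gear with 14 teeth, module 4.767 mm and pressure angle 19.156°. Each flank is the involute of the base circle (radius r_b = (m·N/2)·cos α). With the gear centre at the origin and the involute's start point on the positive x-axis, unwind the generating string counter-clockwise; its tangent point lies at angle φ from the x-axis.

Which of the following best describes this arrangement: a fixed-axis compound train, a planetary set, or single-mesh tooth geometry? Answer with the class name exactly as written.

class = single-mesh tooth geometry [base-circle involute, m = 4.767, 14T]
classification: single-mesh tooth geometry

single-mesh tooth geometry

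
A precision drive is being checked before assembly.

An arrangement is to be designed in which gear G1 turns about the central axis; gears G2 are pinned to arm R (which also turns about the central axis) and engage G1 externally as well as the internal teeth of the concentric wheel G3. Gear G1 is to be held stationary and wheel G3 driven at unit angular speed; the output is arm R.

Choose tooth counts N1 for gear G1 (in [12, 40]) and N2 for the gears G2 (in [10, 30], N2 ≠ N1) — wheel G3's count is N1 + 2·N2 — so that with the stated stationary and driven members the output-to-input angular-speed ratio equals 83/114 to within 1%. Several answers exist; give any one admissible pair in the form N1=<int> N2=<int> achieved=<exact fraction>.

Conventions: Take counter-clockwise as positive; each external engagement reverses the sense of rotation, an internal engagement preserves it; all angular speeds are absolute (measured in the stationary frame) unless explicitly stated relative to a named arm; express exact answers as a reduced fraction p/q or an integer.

topology: planetary set — design target 83/114, arm = carrier (Willis)
Willis with ω_sun = 0: ω_arm/ω_ring = N3/(N1+N3); set equal to 83/114  ⇒  N3/N1 = (83/114)/(1 − 83/114) = 83/31
N3 = N1 + 2·N2  ⇒  N2/N1 = (N3/N1 − 1)/2 = (83/31 − 1)/2 = 26/31
smallest multiple with N1 ≥ 12 and N2 ≥ 10: k = 1  ⇒  N1 = 1·31 = 31, N2 = 1·26 = 26 (N1 ≤ 40, N2 ≤ 30, N2 ≠ N1 ✓), N3 = 31 + 2·26 = 83
check: N3/(N1+N3) with N1 = 31, N3 = 83 gives 83/114; |achieved − target| = 0 ≤ 83/11400 ✓

N1=31 N2=26 achieved=83/114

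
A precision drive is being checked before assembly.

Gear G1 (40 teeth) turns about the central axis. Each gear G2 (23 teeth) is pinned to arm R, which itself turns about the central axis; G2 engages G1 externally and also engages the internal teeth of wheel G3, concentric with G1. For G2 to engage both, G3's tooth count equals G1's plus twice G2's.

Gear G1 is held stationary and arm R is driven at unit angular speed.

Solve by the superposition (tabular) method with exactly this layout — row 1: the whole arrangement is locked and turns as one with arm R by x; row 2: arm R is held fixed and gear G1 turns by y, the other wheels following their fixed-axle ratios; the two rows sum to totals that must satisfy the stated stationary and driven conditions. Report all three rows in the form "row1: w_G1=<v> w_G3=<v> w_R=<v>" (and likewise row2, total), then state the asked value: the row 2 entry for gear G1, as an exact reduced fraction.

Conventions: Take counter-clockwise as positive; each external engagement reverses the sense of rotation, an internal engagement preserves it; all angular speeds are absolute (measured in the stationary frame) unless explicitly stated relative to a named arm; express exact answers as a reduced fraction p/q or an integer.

row1: w_G1=1 w_G3=1 w_R=1
row2: w_G1=-1 w_G3=20/43 w_R=0
total: w_G1=0 w_G3=63/43 w_R=1
asked value: -1

planetary set (40T centre, 23T on arm, 86T internal) — Willis relation
row 1 (train locked, turned with arm): all members turn x
row 2: sun turns y, ring = −(40/86)·y, arm 0
boundary: total ω_sun = x + y = 0 and total ω_arm = x = 1  ⇒  y = -1, x = 1
row 2 ring = −(40/86)·(-1) = 20/43
totals (row 1 + row 2): sun 1 + (-1) = 0, ring 1 + 20/43 = 63/43, arm 1 + 0 = 1
asked cell (row2, sun) = -1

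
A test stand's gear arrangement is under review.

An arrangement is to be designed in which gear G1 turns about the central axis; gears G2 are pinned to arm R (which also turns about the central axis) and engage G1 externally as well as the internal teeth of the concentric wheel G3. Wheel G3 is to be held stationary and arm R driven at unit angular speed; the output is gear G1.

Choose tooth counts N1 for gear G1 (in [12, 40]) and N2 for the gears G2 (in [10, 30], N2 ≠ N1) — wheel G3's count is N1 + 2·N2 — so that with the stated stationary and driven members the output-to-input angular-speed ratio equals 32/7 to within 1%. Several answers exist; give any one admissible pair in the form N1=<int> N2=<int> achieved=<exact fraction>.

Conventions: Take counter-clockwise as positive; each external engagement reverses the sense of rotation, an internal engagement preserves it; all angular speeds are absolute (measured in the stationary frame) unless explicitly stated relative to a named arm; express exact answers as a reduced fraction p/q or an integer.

N1=14 N2=18 achieved=32/7

class = planetary set [ratio 32/7 wanted; Willis about the carrier]
Willis with ω_ring = 0: ω_sun/ω_arm = (N1+N3)/N1; set equal to 32/7  ⇒  N3/N1 = 32/7 − 1 = 25/7
N3 = N1 + 2·N2  ⇒  N2/N1 = (N3/N1 − 1)/2 = (25/7 − 1)/2 = 9/7
smallest multiple with N1 ≥ 12 and N2 ≥ 10: k = 2  ⇒  N1 = 2·7 = 14, N2 = 2·9 = 18 (N1 ≤ 40, N2 ≤ 30, N2 ≠ N1 ✓), N3 = 14 + 2·18 = 50
check: (N1+N3)/N1 with N1 = 14, N3 = 50 gives 32/7; |achieved − target| = 0 ≤ 8/175 ✓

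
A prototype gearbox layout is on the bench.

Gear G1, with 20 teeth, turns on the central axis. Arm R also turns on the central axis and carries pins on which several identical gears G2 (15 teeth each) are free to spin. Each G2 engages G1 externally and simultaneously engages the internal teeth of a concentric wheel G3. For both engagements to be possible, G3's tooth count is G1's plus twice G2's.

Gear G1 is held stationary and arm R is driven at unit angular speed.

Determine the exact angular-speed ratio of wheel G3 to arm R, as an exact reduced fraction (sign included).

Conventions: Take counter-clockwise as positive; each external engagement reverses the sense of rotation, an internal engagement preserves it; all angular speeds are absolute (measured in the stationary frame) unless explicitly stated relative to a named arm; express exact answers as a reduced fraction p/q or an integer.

recognized (axles ride arm R): planetary set, 20/15/50 teeth
ring teeth: 20 + 2·15 = 50
20(ω_sun−ω_arm) = −50(ω_ring−ω_arm),  ω_sun = 0, ω_arm = 1
ω_ring = 1 − (20/50)(0−1) = 7/5
ω_out/ω_in = 7/5

7/5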